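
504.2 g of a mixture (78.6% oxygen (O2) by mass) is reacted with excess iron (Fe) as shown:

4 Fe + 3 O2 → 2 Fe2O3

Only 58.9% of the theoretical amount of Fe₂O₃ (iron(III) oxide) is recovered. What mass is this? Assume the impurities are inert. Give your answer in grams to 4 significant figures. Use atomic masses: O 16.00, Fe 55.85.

776.6 g

Pure O2 available = 504.2 g × 0.786 = 396.30 g.
M(O2) = 2(16.00) = 32.00 g/mol.
M(Fe2O3) = 2(55.85) + 3(16.00) = 159.70 g/mol.
n(O2) = 396.30 g / 32.00 g/mol = 12.384 mol.
From the equation the O2:Fe2O3 mole ratio is 3:2, so n(Fe2O3) = 12.384 × 2/3 = 8.2563 mol.
Mass of Fe2O3 = 8.2563 mol × 159.70 g/mol = 1318.5 g.
Actual mass collected = 1318.5 g × 0.589 = 776.61 g.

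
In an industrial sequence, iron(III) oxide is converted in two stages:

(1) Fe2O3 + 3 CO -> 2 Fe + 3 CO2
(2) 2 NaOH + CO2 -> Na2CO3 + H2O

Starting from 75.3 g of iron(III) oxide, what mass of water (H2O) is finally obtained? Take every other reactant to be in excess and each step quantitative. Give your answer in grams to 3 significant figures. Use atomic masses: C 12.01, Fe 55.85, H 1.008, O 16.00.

25.5 g

M(Fe2O3) = 2(55.85) + 3(16.00) = 159.70 g/mol.
M(H2O) = 2(1.008) + 16.00 = 18.016 g/mol.
n(Fe2O3) = 75.30 / 159.70 = 0.4715 mol.
Step 1 gives a 1:3 ratio of Fe2O3 to CO2, so n(CO2) = 1.415 mol.
In step 2 the CO2:H2O ratio is 1:1, so n(H2O) = 1.415 mol.
Mass of H2O = 1.415 × 18.016 = 25.48 g.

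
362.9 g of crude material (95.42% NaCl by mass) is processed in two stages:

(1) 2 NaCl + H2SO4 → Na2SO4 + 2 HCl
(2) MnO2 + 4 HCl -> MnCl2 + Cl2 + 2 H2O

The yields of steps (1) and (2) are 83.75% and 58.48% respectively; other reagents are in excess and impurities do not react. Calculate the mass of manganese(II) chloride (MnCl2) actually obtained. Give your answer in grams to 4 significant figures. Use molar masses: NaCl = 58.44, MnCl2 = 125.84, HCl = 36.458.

91.30 g

Pure NaCl = 362.9 × 0.9542 = 346.28 g.
n(NaCl) = 346.28 / 58.44 = 5.9254 mol.
Step 1 (NaCl:HCl = 2:2): theoretical n(HCl) = 5.9254 mol; at 83.75% yield, n(HCl) = 4.9625 mol.
Step 2 (HCl:MnCl2 = 4:1): theoretical n(MnCl2) = 1.2406 mol, so theoretical mass = 1.2406 × 125.84 = 156.12 g.
At 58.48% yield, actual mass of MnCl2 = 156.12 × 0.5848 = 91.299 g.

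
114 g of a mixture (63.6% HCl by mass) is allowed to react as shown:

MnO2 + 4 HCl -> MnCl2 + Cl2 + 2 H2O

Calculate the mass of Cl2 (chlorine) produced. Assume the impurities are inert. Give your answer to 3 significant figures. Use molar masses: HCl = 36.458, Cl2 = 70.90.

35.2 g

Mass of pure HCl = 114 g × 0.636 = 72.50 g.
n(HCl) = 72.50 g / 36.458 g/mol = 1.989 mol.
From the equation the HCl:Cl2 mole ratio is 4:1, so n(Cl2) = 1.989 × 1/4 = 0.4972 mol.
Mass of Cl2 = 0.4972 mol × 70.90 g/mol = 35.25 g.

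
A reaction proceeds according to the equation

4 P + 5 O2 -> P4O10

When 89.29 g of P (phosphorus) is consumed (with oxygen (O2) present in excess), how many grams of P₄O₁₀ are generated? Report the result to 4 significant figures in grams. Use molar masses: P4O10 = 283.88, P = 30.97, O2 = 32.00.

204.6 g

n(P) = 89.290 g / 30.97 g/mol = 2.8831 mol.
From the equation the P:P4O10 mole ratio is 4:1, so n(P4O10) = 2.8831 × 1/4 = 0.72078 mol.
Mass of P4O10 = 0.72078 mol × 283.88 g/mol = 204.61 g.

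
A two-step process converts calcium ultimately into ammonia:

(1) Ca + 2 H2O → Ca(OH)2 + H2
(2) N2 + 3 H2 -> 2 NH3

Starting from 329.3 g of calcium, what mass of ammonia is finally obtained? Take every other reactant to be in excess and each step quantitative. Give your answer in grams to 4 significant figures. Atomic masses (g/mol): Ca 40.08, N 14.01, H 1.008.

93.30 g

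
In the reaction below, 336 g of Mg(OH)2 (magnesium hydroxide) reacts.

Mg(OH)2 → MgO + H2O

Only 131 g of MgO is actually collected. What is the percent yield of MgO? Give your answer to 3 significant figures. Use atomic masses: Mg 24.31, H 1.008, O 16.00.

56.4 %

M(Mg(OH)2) = 24.31 + 2(16.00) + 2(1.008) = 58.326 g/mol.
M(MgO) = 24.31 + 16.00 = 40.31 g/mol.
n(Mg(OH)2) = 336.0 g / 58.326 g/mol = 5.761 mol.
From the equation the Mg(OH)2:MgO mole ratio is 1:1, so n(MgO) = 5.761 × 1/1 = 5.761 mol.
Mass of MgO = 5.761 mol × 40.31 g/mol = 232.2 g.
This is the theoretical yield. Percent yield = 131 g / 232.2 g × 100% = 56.41%.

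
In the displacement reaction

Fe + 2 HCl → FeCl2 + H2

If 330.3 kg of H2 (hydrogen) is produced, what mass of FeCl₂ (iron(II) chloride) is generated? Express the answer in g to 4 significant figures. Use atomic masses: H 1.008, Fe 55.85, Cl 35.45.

20770000 g

M(H2) = 2(1.008) = 2.016 g/mol.
M(FeCl2) = 55.85 + 2(35.45) = 126.75 g/mol.
Convert: 330.3 kg = 330300 g.
n(H2) = 330300 g / 2.016 g/mol = 163840 mol.
From the equation the H2:FeCl2 mole ratio is 1:1, so n(FeCl2) = 163840 × 1/1 = 163840 mol.
Mass of FeCl2 = 163840 mol × 126.75 g/mol = 2.0767 × 10^7 g.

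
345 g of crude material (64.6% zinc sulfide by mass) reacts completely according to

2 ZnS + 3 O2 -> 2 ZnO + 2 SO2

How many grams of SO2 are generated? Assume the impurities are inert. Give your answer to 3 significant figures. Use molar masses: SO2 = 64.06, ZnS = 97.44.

147 g

Mass of pure ZnS = 345 g × 0.646 = 222.9 g.
n(ZnS) = 222.9 g / 97.44 g/mol = 2.287 mol.
From the equation the ZnS:SO2 mole ratio is 2:2, so n(SO2) = 2.287 × 2/2 = 2.287 mol.
Mass of SO2 = 2.287 mol × 64.06 g/mol = 146.5 g.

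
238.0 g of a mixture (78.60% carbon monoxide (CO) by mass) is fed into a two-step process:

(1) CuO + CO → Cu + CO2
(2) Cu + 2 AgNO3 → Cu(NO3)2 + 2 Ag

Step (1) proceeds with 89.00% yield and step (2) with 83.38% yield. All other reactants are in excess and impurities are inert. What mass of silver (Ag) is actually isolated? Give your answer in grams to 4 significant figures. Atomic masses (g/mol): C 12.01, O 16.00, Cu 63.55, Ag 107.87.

Pure CO = 238.0 × 0.7860 = 187.07 g.
M(CO) = 12.01 + 16.00 = 28.01 g/mol.
M(Ag) = 107.87 g/mol.
n(CO) = 187.07 / 28.01 = 6.6786 mol.
Step 1 (CO:Cu = 1:1): theoretical n(Cu) = 6.6786 mol; at 89.00% yield, n(Cu) = 5.9440 mol.
Step 2 (Cu:Ag = 1:2): theoretical n(Ag) = 11.888 mol, so theoretical mass = 11.888 × 107.87 = 1282.4 g.
At 83.38% yield, actual mass of Ag = 1282.4 × 0.8338 = 1069.2 g.

1069 g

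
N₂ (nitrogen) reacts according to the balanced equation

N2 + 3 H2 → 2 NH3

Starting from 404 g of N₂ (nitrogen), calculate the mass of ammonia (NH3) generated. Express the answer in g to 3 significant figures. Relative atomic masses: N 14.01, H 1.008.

491 g

M(N2) = 2(14.01) = 28.02 g/mol.
M(NH3) = 14.01 + 3(1.008) = 17.034 g/mol.
n(N2) = 404.0 g / 28.02 g/mol = 14.42 mol.
From the equation the N2:NH3 mole ratio is 1:2, so n(NH3) = 14.42 × 2/1 = 28.84 mol.
Mass of NH3 = 28.84 mol × 17.034 g/mol = 491.2 g.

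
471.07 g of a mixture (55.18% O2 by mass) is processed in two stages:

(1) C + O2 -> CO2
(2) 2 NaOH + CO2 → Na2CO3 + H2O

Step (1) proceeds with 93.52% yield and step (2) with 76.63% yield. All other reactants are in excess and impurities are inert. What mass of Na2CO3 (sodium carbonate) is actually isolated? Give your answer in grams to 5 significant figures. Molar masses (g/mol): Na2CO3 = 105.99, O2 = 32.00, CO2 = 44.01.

617.00 g

Pure O2 = 471.07 × 0.5518 = 259.936 g.
n(O2) = 259.936 / 32.00 = 8.12301 mol.
Step 1 (O2:CO2 = 1:1): theoretical n(CO2) = 8.12301 mol; at 93.52% yield, n(CO2) = 7.59664 mol.
Step 2 (CO2:Na2CO3 = 1:1): theoretical n(Na2CO3) = 7.59664 mol, so theoretical mass = 7.59664 × 105.99 = 805.168 g.
At 76.63% yield, actual mass of Na2CO3 = 805.168 × 0.7663 = 617.000 g.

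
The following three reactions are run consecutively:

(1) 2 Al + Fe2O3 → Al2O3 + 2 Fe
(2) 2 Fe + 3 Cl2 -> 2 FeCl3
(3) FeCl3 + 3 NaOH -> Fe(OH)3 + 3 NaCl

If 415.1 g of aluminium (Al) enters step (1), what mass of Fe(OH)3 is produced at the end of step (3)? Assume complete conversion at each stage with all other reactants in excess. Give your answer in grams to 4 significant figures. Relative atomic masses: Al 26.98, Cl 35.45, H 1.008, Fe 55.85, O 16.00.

M(Al) = 26.98 g/mol.
M(Fe(OH)3) = 55.85 + 3(16.00) + 3(1.008) = 106.874 g/mol.
n(Al) = 415.1 / 26.98 = 15.385 mol.
Reaction (1): Al→Fe ratio 2:2 ⇒ n(Fe) = 15.385 mol.
Reaction (2): Fe→FeCl3 ratio 2:2 ⇒ n(FeCl3) = 15.385 mol.
Reaction (3): FeCl3→Fe(OH)3 ratio 1:1 ⇒ n(Fe(OH)3) = 15.385 mol.
Mass of Fe(OH)3 = 15.385 × 106.874 = 1644.3 g.

1644 g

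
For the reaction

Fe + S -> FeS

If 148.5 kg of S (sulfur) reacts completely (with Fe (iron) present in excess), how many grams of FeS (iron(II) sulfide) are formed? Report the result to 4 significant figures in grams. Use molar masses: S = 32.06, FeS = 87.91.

Convert: 148.5 kg = 148500 g.
n(S) = 148500 g / 32.06 g/mol = 4631.9 mol.
From the equation the S:FeS mole ratio is 1:1, so n(FeS) = 4631.9 × 1/1 = 4631.9 mol.
Mass of FeS = 4631.9 mol × 87.91 g/mol = 407190 g.

407200 g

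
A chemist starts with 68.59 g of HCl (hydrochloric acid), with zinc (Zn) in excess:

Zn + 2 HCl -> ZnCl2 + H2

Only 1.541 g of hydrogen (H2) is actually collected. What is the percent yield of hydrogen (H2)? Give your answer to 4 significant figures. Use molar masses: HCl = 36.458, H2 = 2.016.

81.26 %

n(HCl) = 68.590 g / 36.458 g/mol = 1.8813 mol.
From the equation the HCl:H2 mole ratio is 2:1, so n(H2) = 1.8813 × 1/2 = 0.94067 mol.
Mass of H2 = 0.94067 mol × 2.016 g/mol = 1.8964 g.
This is the theoretical yield. Percent yield = 1.541 g / 1.8964 g × 100% = 81.259%.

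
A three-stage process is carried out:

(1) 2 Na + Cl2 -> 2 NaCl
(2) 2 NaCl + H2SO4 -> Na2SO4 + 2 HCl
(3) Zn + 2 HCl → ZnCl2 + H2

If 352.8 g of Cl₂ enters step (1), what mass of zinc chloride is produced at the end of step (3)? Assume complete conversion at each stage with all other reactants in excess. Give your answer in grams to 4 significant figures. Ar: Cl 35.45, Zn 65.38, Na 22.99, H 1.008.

M(Cl2) = 2(35.45) = 70.90 g/mol.
M(ZnCl2) = 65.38 + 2(35.45) = 136.28 g/mol.
n(Cl2) = 352.8 / 70.90 = 4.9760 mol.
Reaction (1): Cl2→NaCl ratio 1:2 ⇒ n(NaCl) = 9.9520 mol.
Reaction (2): NaCl→HCl ratio 2:2 ⇒ n(HCl) = 9.9520 mol.
Reaction (3): HCl→ZnCl2 ratio 2:1 ⇒ n(ZnCl2) = 4.9760 mol.
Mass of ZnCl2 = 4.9760 × 136.28 = 678.13 g.

678.1 g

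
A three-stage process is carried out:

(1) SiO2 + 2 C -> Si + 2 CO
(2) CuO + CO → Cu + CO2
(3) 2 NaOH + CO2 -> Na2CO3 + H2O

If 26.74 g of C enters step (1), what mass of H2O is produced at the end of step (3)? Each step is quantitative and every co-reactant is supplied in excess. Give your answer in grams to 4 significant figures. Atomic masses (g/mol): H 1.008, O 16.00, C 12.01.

40.11 g

M(C) = 12.01 g/mol.
M(H2O) = 2(1.008) + 16.00 = 18.016 g/mol.
n(C) = 26.74 / 12.01 = 2.2265 mol.
Reaction (1): C→CO ratio 2:2 ⇒ n(CO) = 2.2265 mol.
Reaction (2): CO→CO2 ratio 1:1 ⇒ n(CO2) = 2.2265 mol.
Reaction (3): CO2→H2O ratio 1:1 ⇒ n(H2O) = 2.2265 mol.
Mass of H2O = 2.2265 × 18.016 = 40.112 g.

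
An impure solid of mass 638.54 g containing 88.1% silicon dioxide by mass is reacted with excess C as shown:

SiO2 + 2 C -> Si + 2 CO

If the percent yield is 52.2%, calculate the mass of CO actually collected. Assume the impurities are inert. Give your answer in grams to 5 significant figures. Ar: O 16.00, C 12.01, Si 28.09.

273.76 g

Pure SiO2 available = 638.54 g × 0.881 = 562.554 g.
M(SiO2) = 28.09 + 2(16.00) = 60.09 g/mol.
M(CO) = 12.01 + 16.00 = 28.01 g/mol.
n(SiO2) = 562.554 g / 60.09 g/mol = 9.36185 mol.
From the equation the SiO2:CO mole ratio is 1:2, so n(CO) = 9.36185 × 2/1 = 18.7237 mol.
Mass of CO = 18.7237 mol × 28.01 g/mol = 524.451 g.
Actual mass collected = 524.451 g × 0.522 = 273.763 g.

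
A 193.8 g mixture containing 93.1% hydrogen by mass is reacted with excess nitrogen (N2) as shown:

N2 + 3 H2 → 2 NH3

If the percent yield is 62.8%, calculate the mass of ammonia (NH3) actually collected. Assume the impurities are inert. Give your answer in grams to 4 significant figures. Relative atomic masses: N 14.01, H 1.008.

Pure H2 available = 193.8 g × 0.931 = 180.43 g.
M(H2) = 2(1.008) = 2.016 g/mol.
M(NH3) = 14.01 + 3(1.008) = 17.034 g/mol.
n(H2) = 180.43 g / 2.016 g/mol = 89.498 mol.
From the equation the H2:NH3 mole ratio is 3:2, so n(NH3) = 89.498 × 2/3 = 59.665 mol.
Mass of NH3 = 59.665 mol × 17.034 g/mol = 1016.3 g.
Actual mass collected = 1016.3 g × 0.628 = 638.26 g.

638.3 g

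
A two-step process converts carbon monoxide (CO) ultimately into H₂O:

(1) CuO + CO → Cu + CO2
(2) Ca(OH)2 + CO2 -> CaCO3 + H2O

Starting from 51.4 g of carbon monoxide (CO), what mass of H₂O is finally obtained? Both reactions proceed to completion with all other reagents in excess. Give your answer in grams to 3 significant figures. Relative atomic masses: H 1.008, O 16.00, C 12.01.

M(CO) = 12.01 + 16.00 = 28.01 g/mol.
M(H2O) = 2(1.008) + 16.00 = 18.016 g/mol.
n(CO) = 51.40 / 28.01 = 1.835 mol.
Step 1 gives a 1:1 ratio of CO to CO2, so n(CO2) = 1.835 mol.
In step 2 the CO2:H2O ratio is 1:1, so n(H2O) = 1.835 mol.
Mass of H2O = 1.835 × 18.016 = 33.06 g.

33.1 g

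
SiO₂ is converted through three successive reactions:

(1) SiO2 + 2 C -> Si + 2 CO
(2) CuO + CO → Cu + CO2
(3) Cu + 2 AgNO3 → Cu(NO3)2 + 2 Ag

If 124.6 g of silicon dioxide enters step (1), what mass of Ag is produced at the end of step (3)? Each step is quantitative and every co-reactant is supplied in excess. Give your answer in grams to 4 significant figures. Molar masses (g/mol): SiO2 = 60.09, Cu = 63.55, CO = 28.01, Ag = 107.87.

894.7 g

n(SiO2) = 124.6 / 60.09 = 2.0736 mol.
Reaction (1): SiO2→CO ratio 1:2 ⇒ n(CO) = 4.1471 mol.
Reaction (2): CO→Cu ratio 1:1 ⇒ n(Cu) = 4.1471 mol.
Reaction (3): Cu→Ag ratio 1:2 ⇒ n(Ag) = 8.2942 mol.
Mass of Ag = 8.2942 × 107.87 = 894.70 g.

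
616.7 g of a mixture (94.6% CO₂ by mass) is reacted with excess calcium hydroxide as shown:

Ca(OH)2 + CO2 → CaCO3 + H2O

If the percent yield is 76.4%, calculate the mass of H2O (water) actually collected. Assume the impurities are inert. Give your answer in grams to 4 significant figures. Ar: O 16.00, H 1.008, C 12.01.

182.5 g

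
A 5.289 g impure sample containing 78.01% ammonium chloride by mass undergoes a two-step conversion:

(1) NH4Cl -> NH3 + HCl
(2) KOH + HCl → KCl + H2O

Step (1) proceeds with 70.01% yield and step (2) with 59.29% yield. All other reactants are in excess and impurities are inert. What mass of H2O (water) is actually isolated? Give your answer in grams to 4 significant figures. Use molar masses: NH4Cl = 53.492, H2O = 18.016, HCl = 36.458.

Pure NH4Cl = 5.289 × 0.7801 = 4.1259 g.
n(NH4Cl) = 4.1259 / 53.492 = 0.077132 mol.
Step 1 (NH4Cl:HCl = 1:1): theoretical n(HCl) = 0.077132 mol; at 70.01% yield, n(HCl) = 0.054000 mol.
Step 2 (HCl:H2O = 1:1): theoretical n(H2O) = 0.054000 mol, so theoretical mass = 0.054000 × 18.016 = 0.97287 g.
At 59.29% yield, actual mass of H2O = 0.97287 × 0.5929 = 0.57681 g.

0.5768 g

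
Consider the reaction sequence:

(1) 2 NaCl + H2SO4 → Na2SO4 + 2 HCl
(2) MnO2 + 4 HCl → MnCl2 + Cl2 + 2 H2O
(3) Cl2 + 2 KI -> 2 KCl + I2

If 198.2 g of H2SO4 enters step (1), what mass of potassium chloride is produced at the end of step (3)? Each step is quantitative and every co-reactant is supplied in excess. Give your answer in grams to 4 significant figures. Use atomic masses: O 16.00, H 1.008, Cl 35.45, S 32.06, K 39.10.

M(H2SO4) = 2(1.008) + 32.06 + 4(16.00) = 98.076 g/mol.
M(KCl) = 39.10 + 35.45 = 74.55 g/mol.
n(H2SO4) = 198.2 / 98.076 = 2.0209 mol.
Reaction (1): H2SO4→HCl ratio 1:2 ⇒ n(HCl) = 4.0418 mol.
Reaction (2): HCl→Cl2 ratio 4:1 ⇒ n(Cl2) = 1.0104 mol.
Reaction (3): Cl2→KCl ratio 1:2 ⇒ n(KCl) = 2.0209 mol.
Mass of KCl = 2.0209 × 74.55 = 150.66 g.

150.7 g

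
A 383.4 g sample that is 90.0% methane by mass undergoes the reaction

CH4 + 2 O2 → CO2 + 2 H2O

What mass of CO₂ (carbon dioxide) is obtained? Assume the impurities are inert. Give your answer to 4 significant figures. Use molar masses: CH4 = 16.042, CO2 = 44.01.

946.6 g

Mass of pure CH4 = 383.4 g × 0.900 = 345.06 g.
n(CH4) = 345.06 g / 16.042 g/mol = 21.510 mol.
From the equation the CH4:CO2 mole ratio is 1:1, so n(CO2) = 21.510 × 1/1 = 21.510 mol.
Mass of CO2 = 21.510 mol × 44.01 g/mol = 946.65 g.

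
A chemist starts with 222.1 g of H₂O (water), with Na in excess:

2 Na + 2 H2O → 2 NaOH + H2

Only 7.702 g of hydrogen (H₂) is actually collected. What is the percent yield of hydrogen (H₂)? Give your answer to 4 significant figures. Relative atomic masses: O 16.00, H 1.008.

61.98 %

M(H2O) = 2(1.008) + 16.00 = 18.016 g/mol.
M(H2) = 2(1.008) = 2.016 g/mol.
n(H2O) = 222.10 g / 18.016 g/mol = 12.328 mol.
From the equation the H2O:H2 mole ratio is 2:1, so n(H2) = 12.328 × 1/2 = 6.1640 mol.
Mass of H2 = 6.1640 mol × 2.016 g/mol = 12.427 g.
This is the theoretical yield. Percent yield = 7.702 g / 12.427 g × 100% = 61.980%.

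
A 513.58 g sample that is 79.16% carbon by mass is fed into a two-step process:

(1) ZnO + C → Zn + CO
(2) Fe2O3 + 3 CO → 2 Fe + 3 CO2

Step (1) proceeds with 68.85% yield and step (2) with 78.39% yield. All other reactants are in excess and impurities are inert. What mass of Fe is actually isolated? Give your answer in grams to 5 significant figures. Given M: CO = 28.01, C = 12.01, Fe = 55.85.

Pure C = 513.58 × 0.7916 = 406.550 g.
n(C) = 406.550 / 12.01 = 33.8510 mol.
Step 1 (C:CO = 1:1): theoretical n(CO) = 33.8510 mol; at 68.85% yield, n(CO) = 23.3064 mol.
Step 2 (CO:Fe = 3:2): theoretical n(Fe) = 15.5376 mol, so theoretical mass = 15.5376 × 55.85 = 867.774 g.
At 78.39% yield, actual mass of Fe = 867.774 × 0.7839 = 680.248 g.

680.25 g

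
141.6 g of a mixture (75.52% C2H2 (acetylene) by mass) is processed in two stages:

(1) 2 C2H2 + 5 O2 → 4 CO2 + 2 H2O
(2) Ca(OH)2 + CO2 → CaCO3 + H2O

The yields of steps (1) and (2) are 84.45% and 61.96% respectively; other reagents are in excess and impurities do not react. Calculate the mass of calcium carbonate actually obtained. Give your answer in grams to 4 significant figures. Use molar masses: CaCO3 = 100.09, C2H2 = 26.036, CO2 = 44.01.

430.2 g

Pure C2H2 = 141.6 × 0.7552 = 106.94 g.
n(C2H2) = 106.94 / 26.036 = 4.1072 mol.
Step 1 (C2H2:CO2 = 2:4): theoretical n(CO2) = 8.2145 mol; at 84.45% yield, n(CO2) = 6.9371 mol.
Step 2 (CO2:CaCO3 = 1:1): theoretical n(CaCO3) = 6.9371 mol, so theoretical mass = 6.9371 × 100.09 = 694.34 g.
At 61.96% yield, actual mass of CaCO3 = 694.34 × 0.6196 = 430.21 g.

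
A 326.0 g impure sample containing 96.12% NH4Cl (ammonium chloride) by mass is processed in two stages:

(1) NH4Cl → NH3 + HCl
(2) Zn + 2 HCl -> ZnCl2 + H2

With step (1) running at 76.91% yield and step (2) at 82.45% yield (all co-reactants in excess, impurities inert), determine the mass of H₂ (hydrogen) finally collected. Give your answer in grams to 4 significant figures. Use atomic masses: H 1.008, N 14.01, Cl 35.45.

3.744 g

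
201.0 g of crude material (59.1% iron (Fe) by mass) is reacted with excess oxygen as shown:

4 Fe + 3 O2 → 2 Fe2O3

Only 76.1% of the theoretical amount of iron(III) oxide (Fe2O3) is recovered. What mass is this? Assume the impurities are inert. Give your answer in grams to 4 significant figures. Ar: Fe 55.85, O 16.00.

129.2 g

Pure Fe available = 201.0 g × 0.591 = 118.79 g.
M(Fe) = 55.85 g/mol.
M(Fe2O3) = 2(55.85) + 3(16.00) = 159.70 g/mol.
n(Fe) = 118.79 g / 55.85 g/mol = 2.1270 mol.
From the equation the Fe:Fe2O3 mole ratio is 4:2, so n(Fe2O3) = 2.1270 × 2/4 = 1.0635 mol.
Mass of Fe2O3 = 1.0635 mol × 159.70 g/mol = 169.84 g.
Actual mass collected = 169.84 g × 0.761 = 129.25 g.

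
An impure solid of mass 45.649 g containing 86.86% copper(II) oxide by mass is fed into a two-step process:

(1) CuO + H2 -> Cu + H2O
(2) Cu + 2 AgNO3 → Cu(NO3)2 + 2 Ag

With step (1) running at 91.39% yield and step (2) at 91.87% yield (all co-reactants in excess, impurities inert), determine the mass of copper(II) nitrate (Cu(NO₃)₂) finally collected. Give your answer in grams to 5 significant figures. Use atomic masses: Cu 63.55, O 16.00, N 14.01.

78.496 g

Pure CuO = 45.649 × 0.8686 = 39.6507 g.
M(CuO) = 63.55 + 16.00 = 79.55 g/mol.
M(Cu(NO3)2) = 63.55 + 2(14.01) + 6(16.00) = 187.57 g/mol.
n(CuO) = 39.6507 / 79.55 = 0.498438 mol.
Step 1 (CuO:Cu = 1:1): theoretical n(Cu) = 0.498438 mol; at 91.39% yield, n(Cu) = 0.455522 mol.
Step 2 (Cu:Cu(NO3)2 = 1:1): theoretical n(Cu(NO3)2) = 0.455522 mol, so theoretical mass = 0.455522 × 187.57 = 85.4423 g.
At 91.87% yield, actual mass of Cu(NO3)2 = 85.4423 × 0.9187 = 78.4958 g.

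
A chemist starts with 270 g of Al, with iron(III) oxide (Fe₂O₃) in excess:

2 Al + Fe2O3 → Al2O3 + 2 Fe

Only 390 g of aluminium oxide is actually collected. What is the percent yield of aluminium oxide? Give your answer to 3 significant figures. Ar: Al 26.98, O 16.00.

M(Al) = 26.98 g/mol.
M(Al2O3) = 2(26.98) + 3(16.00) = 101.96 g/mol.
n(Al) = 270.0 g / 26.98 g/mol = 10.01 mol.
From the equation the Al:Al2O3 mole ratio is 2:1, so n(Al2O3) = 10.01 × 1/2 = 5.004 mol.
Mass of Al2O3 = 5.004 mol × 101.96 g/mol = 510.2 g.
This is the theoretical yield. Percent yield = 390 g / 510.2 g × 100% = 76.44%.

76.4 %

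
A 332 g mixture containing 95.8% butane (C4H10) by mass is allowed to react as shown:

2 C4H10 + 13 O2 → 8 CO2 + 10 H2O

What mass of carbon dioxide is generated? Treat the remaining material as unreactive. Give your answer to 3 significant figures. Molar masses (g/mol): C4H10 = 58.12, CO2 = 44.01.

Mass of pure C4H10 = 332 g × 0.958 = 318.1 g.
n(C4H10) = 318.1 g / 58.12 g/mol = 5.472 mol.
From the equation the C4H10:CO2 mole ratio is 2:8, so n(CO2) = 5.472 × 8/2 = 21.89 mol.
Mass of CO2 = 21.89 mol × 44.01 g/mol = 963.4 g.

963 g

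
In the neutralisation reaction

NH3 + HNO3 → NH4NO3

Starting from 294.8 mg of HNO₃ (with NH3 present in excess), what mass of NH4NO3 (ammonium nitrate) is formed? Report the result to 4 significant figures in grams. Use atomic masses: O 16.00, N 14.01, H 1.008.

M(HNO3) = 1.008 + 14.01 + 3(16.00) = 63.018 g/mol.
M(NH4NO3) = 2(14.01) + 4(1.008) + 3(16.00) = 80.052 g/mol.
Convert: 294.8 mg = 0.29480 g.
n(HNO3) = 0.29480 g / 63.018 g/mol = 0.0046780 mol.
From the equation the HNO3:NH4NO3 mole ratio is 1:1, so n(NH4NO3) = 0.0046780 × 1/1 = 0.0046780 mol.
Mass of NH4NO3 = 0.0046780 mol × 80.052 g/mol = 0.37449 g.

0.3745 g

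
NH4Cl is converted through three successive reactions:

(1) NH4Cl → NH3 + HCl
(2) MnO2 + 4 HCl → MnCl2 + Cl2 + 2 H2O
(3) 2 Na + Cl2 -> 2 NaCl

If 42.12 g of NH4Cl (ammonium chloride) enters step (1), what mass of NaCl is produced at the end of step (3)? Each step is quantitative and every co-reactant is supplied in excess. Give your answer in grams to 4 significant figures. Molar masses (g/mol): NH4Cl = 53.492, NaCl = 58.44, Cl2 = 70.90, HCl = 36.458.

23.01 g

n(NH4Cl) = 42.12 / 53.492 = 0.78741 mol.
Reaction (1): NH4Cl→HCl ratio 1:1 ⇒ n(HCl) = 0.78741 mol.
Reaction (2): HCl→Cl2 ratio 4:1 ⇒ n(Cl2) = 0.19685 mol.
Reaction (3): Cl2→NaCl ratio 1:2 ⇒ n(NaCl) = 0.39370 mol.
Mass of NaCl = 0.39370 × 58.44 = 23.008 g.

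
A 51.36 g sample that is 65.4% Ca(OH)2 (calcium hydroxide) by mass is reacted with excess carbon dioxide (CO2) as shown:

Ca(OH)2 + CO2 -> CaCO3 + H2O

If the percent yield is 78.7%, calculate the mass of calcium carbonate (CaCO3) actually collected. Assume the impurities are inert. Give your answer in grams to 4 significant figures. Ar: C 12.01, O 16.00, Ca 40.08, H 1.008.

Pure Ca(OH)2 available = 51.36 g × 0.654 = 33.589 g.
M(Ca(OH)2) = 40.08 + 2(16.00) + 2(1.008) = 74.096 g/mol.
M(CaCO3) = 40.08 + 12.01 + 3(16.00) = 100.09 g/mol.
n(Ca(OH)2) = 33.589 g / 74.096 g/mol = 0.45332 mol.
From the equation the Ca(OH)2:CaCO3 mole ratio is 1:1, so n(CaCO3) = 0.45332 × 1/1 = 0.45332 mol.
Mass of CaCO3 = 0.45332 mol × 100.09 g/mol = 45.373 g.
Actual mass collected = 45.373 g × 0.787 = 35.709 g.

35.71 g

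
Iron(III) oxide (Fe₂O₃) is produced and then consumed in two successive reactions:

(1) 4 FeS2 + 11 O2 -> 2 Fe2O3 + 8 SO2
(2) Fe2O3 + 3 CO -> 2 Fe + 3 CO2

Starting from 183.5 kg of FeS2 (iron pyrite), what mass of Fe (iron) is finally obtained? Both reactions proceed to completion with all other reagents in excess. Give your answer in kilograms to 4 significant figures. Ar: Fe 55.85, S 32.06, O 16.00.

M(FeS2) = 55.85 + 2(32.06) = 119.97 g/mol.
M(Fe) = 55.85 g/mol.
183.5 kg = 183500 g.
n(FeS2) = 183500 / 119.97 = 1529.5 mol.
Step 1 gives a 4:2 ratio of FeS2 to Fe2O3, so n(Fe2O3) = 764.77 mol.
In step 2 the Fe2O3:Fe ratio is 1:2, so n(Fe) = 1529.5 mol.
Mass of Fe = 1529.5 × 55.85 = 85425 g = 85.43 kg.

85.43 kg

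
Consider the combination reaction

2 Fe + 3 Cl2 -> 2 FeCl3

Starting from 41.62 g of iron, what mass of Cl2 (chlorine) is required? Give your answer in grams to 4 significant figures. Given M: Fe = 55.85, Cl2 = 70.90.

n(Fe) = 41.620 g / 55.85 g/mol = 0.74521 mol.
From the equation the Fe:Cl2 mole ratio is 2:3, so n(Cl2) = 0.74521 × 3/2 = 1.1178 mol.
Mass of Cl2 = 1.1178 mol × 70.90 g/mol = 79.253 g.

79.25 g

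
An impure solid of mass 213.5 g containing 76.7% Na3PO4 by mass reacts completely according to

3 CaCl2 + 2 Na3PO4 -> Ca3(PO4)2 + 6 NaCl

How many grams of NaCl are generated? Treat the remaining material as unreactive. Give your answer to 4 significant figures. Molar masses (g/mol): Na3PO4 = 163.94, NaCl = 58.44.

175.1 g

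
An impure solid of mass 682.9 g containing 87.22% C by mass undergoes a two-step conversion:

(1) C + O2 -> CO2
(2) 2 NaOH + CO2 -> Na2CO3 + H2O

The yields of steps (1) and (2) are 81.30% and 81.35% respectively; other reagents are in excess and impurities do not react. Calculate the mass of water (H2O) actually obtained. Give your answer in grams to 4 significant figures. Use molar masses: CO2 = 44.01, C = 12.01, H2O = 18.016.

Pure C = 682.9 × 0.8722 = 595.63 g.
n(C) = 595.63 / 12.01 = 49.594 mol.
Step 1 (C:CO2 = 1:1): theoretical n(CO2) = 49.594 mol; at 81.30% yield, n(CO2) = 40.320 mol.
Step 2 (CO2:H2O = 1:1): theoretical n(H2O) = 40.320 mol, so theoretical mass = 40.320 × 18.016 = 726.41 g.
At 81.35% yield, actual mass of H2O = 726.41 × 0.8135 = 590.93 g.

590.9 g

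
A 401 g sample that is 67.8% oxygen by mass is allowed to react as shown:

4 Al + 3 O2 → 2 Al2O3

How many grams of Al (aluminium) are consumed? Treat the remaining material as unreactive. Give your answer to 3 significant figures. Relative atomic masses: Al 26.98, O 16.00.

306 g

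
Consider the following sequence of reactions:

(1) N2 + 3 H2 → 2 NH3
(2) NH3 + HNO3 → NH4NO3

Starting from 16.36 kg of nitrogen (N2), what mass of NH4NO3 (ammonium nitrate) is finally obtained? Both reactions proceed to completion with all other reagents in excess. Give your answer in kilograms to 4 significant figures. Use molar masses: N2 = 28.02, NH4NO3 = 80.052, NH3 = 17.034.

16.36 kg = 16360 g.
n(N2) = 16360 / 28.02 = 583.87 mol.
Step 1 gives a 1:2 ratio of N2 to NH3, so n(NH3) = 1167.7 mol.
In step 2 the NH3:NH4NO3 ratio is 1:1, so n(NH4NO3) = 1167.7 mol.
Mass of NH4NO3 = 1167.7 × 80.052 = 93480 g = 93.48 kg.

93.48 kg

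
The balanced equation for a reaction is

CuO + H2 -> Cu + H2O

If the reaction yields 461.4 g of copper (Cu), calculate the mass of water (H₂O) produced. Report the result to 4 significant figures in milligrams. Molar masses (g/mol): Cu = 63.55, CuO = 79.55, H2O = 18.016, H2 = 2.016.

130800 mg

n(Cu) = 461.40 g / 63.55 g/mol = 7.2604 mol.
From the equation the Cu:H2O mole ratio is 1:1, so n(H2O) = 7.2604 × 1/1 = 7.2604 mol.
Mass of H2O = 7.2604 mol × 18.016 g/mol = 130.80 g.
Converting to mg: 130.80 g = 130800 mg.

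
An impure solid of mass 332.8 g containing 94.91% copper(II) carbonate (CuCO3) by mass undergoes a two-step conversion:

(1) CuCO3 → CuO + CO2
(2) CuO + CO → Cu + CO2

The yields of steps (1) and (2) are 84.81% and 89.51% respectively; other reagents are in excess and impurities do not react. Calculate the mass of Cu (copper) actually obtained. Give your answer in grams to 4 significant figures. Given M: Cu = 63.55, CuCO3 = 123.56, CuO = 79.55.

123.3 g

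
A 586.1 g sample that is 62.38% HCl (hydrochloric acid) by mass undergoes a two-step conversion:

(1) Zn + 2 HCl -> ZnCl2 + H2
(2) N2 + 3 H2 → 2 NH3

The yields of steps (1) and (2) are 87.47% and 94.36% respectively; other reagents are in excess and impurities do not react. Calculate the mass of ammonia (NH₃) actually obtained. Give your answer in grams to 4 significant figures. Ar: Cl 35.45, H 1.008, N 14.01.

47.00 g

Pure HCl = 586.1 × 0.6238 = 365.61 g.
M(HCl) = 1.008 + 35.45 = 36.458 g/mol.
M(NH3) = 14.01 + 3(1.008) = 17.034 g/mol.
n(HCl) = 365.61 / 36.458 = 10.028 mol.
Step 1 (HCl:H2 = 2:1): theoretical n(H2) = 5.0141 mol; at 87.47% yield, n(H2) = 4.3858 mol.
Step 2 (H2:NH3 = 3:2): theoretical n(NH3) = 2.9239 mol, so theoretical mass = 2.9239 × 17.034 = 49.806 g.
At 94.36% yield, actual mass of NH3 = 49.806 × 0.9436 = 46.997 g.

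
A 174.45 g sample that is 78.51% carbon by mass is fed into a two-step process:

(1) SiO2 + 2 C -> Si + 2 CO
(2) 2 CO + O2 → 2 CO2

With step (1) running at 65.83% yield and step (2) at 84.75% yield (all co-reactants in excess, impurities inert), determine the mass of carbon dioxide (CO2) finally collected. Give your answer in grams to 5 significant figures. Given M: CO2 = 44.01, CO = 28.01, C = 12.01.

280.01 g

Pure C = 174.45 × 0.7851 = 136.961 g.
n(C) = 136.961 / 12.01 = 11.4039 mol.
Step 1 (C:CO = 2:2): theoretical n(CO) = 11.4039 mol; at 65.83% yield, n(CO) = 7.50718 mol.
Step 2 (CO:CO2 = 2:2): theoretical n(CO2) = 7.50718 mol, so theoretical mass = 7.50718 × 44.01 = 330.391 g.
At 84.75% yield, actual mass of CO2 = 330.391 × 0.8475 = 280.006 g.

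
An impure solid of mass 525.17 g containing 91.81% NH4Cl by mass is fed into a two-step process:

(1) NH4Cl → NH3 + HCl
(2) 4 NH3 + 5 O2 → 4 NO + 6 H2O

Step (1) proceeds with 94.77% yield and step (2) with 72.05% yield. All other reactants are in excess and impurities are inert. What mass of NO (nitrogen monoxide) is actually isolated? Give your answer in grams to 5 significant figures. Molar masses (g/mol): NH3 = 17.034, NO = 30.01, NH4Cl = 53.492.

Pure NH4Cl = 525.17 × 0.9181 = 482.159 g.
n(NH4Cl) = 482.159 / 53.492 = 9.01366 mol.
Step 1 (NH4Cl:NH3 = 1:1): theoretical n(NH3) = 9.01366 mol; at 94.77% yield, n(NH3) = 8.54224 mol.
Step 2 (NH3:NO = 4:4): theoretical n(NO) = 8.54224 mol, so theoretical mass = 8.54224 × 30.01 = 256.353 g.
At 72.05% yield, actual mass of NO = 256.353 × 0.7205 = 184.702 g.

184.70 g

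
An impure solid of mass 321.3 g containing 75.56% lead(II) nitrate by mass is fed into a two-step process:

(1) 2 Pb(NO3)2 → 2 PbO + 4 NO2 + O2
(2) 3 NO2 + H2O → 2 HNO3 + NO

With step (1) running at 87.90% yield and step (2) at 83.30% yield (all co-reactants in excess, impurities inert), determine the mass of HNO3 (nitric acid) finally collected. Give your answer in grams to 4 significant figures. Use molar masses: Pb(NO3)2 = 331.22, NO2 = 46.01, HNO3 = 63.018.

Pure Pb(NO3)2 = 321.3 × 0.7556 = 242.77 g.
n(Pb(NO3)2) = 242.77 / 331.22 = 0.73297 mol.
Step 1 (Pb(NO3)2:NO2 = 2:4): theoretical n(NO2) = 1.4659 mol; at 87.90% yield, n(NO2) = 1.2886 mol.
Step 2 (NO2:HNO3 = 3:2): theoretical n(HNO3) = 0.85904 mol, so theoretical mass = 0.85904 × 63.018 = 54.135 g.
At 83.30% yield, actual mass of HNO3 = 54.135 × 0.8330 = 45.094 g.

45.09 g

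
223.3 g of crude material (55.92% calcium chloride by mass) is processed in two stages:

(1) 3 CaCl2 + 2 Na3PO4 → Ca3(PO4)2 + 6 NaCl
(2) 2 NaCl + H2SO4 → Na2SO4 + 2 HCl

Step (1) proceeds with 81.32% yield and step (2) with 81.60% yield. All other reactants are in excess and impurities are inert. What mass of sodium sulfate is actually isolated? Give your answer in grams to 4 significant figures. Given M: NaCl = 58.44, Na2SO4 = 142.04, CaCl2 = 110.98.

106.0 g

Pure CaCl2 = 223.3 × 0.5592 = 124.87 g.
n(CaCl2) = 124.87 / 110.98 = 1.1252 mol.
Step 1 (CaCl2:NaCl = 3:6): theoretical n(NaCl) = 2.2503 mol; at 81.32% yield, n(NaCl) = 1.8299 mol.
Step 2 (NaCl:Na2SO4 = 2:1): theoretical n(Na2SO4) = 0.91497 mol, so theoretical mass = 0.91497 × 142.04 = 129.96 g.
At 81.60% yield, actual mass of Na2SO4 = 129.96 × 0.8160 = 106.05 g.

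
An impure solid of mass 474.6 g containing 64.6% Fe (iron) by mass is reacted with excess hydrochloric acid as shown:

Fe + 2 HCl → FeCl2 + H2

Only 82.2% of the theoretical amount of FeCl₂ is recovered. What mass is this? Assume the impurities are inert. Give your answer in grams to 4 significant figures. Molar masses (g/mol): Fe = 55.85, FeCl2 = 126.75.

571.9 g

Pure Fe available = 474.6 g × 0.646 = 306.59 g.
n(Fe) = 306.59 g / 55.85 g/mol = 5.4896 mol.
From the equation the Fe:FeCl2 mole ratio is 1:1, so n(FeCl2) = 5.4896 × 1/1 = 5.4896 mol.
Mass of FeCl2 = 5.4896 mol × 126.75 g/mol = 695.80 g.
Actual mass collected = 695.80 g × 0.822 = 571.95 g.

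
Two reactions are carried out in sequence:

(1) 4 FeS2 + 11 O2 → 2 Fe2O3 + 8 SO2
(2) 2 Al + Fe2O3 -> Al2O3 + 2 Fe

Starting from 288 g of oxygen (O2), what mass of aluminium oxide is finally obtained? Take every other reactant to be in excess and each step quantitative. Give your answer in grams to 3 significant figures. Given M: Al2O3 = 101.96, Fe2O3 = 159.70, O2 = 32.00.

n(O2) = 288.0 / 32.00 = 9.000 mol.
Step 1 gives a 11:2 ratio of O2 to Fe2O3, so n(Fe2O3) = 1.636 mol.
In step 2 the Fe2O3:Al2O3 ratio is 1:1, so n(Al2O3) = 1.636 mol.
Mass of Al2O3 = 1.636 × 101.96 = 166.8 g.

167 g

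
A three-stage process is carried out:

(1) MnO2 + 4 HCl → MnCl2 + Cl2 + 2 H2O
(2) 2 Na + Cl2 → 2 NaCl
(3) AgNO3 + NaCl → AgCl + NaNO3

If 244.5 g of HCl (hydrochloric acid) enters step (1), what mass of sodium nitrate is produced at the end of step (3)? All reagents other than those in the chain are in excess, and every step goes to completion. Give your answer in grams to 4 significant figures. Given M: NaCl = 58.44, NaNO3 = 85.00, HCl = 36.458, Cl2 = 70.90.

n(HCl) = 244.5 / 36.458 = 6.7063 mol.
Reaction (1): HCl→Cl2 ratio 4:1 ⇒ n(Cl2) = 1.6766 mol.
Reaction (2): Cl2→NaCl ratio 1:2 ⇒ n(NaCl) = 3.3532 mol.
Reaction (3): NaCl→NaNO3 ratio 1:1 ⇒ n(NaNO3) = 3.3532 mol.
Mass of NaNO3 = 3.3532 × 85.00 = 285.02 g.

285.0 g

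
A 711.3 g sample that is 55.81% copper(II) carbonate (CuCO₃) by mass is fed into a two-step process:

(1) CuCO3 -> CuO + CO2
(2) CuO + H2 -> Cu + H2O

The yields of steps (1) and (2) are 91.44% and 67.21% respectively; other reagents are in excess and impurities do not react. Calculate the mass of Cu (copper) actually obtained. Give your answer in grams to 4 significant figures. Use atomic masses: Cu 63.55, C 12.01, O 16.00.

Pure CuCO3 = 711.3 × 0.5581 = 396.98 g.
M(CuCO3) = 63.55 + 12.01 + 3(16.00) = 123.56 g/mol.
M(Cu) = 63.55 g/mol.
n(CuCO3) = 396.98 / 123.56 = 3.2128 mol.
Step 1 (CuCO3:CuO = 1:1): theoretical n(CuO) = 3.2128 mol; at 91.44% yield, n(CuO) = 2.9378 mol.
Step 2 (CuO:Cu = 1:1): theoretical n(Cu) = 2.9378 mol, so theoretical mass = 2.9378 × 63.55 = 186.70 g.
At 67.21% yield, actual mass of Cu = 186.70 × 0.6721 = 125.48 g.

125.5 g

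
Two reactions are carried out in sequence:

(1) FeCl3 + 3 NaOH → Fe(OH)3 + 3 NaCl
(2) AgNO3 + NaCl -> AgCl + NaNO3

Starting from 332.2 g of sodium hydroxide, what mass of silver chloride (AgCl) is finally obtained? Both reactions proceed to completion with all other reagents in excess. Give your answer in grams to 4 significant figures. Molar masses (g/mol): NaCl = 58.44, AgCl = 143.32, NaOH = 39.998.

1190 g

n(NaOH) = 332.20 / 39.998 = 8.3054 mol.
Step 1 gives a 3:3 ratio of NaOH to NaCl, so n(NaCl) = 8.3054 mol.
In step 2 the NaCl:AgCl ratio is 1:1, so n(AgCl) = 8.3054 mol.
Mass of AgCl = 8.3054 × 143.32 = 1190.3 g.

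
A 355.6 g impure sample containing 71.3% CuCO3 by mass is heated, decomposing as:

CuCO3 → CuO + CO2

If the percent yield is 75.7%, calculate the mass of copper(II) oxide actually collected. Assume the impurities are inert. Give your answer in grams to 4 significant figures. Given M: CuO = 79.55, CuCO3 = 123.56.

Pure CuCO3 available = 355.6 g × 0.713 = 253.54 g.
n(CuCO3) = 253.54 g / 123.56 g/mol = 2.0520 mol.
From the equation the CuCO3:CuO mole ratio is 1:1, so n(CuO) = 2.0520 × 1/1 = 2.0520 mol.
Mass of CuO = 2.0520 mol × 79.55 g/mol = 163.24 g.
Actual mass collected = 163.24 g × 0.757 = 123.57 g.

123.6 g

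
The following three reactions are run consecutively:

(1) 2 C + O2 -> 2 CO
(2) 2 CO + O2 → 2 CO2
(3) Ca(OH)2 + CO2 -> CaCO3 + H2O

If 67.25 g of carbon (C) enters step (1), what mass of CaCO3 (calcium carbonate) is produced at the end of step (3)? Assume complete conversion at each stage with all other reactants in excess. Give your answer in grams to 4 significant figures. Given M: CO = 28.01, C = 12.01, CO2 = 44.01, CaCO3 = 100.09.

n(C) = 67.25 / 12.01 = 5.5995 mol.
Reaction (1): C→CO ratio 2:2 ⇒ n(CO) = 5.5995 mol.
Reaction (2): CO→CO2 ratio 2:2 ⇒ n(CO2) = 5.5995 mol.
Reaction (3): CO2→CaCO3 ratio 1:1 ⇒ n(CaCO3) = 5.5995 mol.
Mass of CaCO3 = 5.5995 × 100.09 = 560.45 g.

560.5 g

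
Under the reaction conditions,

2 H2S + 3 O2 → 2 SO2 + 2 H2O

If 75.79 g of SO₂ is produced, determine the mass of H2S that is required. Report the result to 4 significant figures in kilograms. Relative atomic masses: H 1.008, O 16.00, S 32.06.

0.04032 kg

M(SO2) = 32.06 + 2(16.00) = 64.06 g/mol.
M(H2S) = 2(1.008) + 32.06 = 34.076 g/mol.
n(SO2) = 75.790 g / 64.06 g/mol = 1.1831 mol.
From the equation the SO2:H2S mole ratio is 2:2, so n(H2S) = 1.1831 × 2/2 = 1.1831 mol.
Mass of H2S = 1.1831 mol × 34.076 g/mol = 40.316 g.
Converting to kg: 40.316 g = 0.04032 kg.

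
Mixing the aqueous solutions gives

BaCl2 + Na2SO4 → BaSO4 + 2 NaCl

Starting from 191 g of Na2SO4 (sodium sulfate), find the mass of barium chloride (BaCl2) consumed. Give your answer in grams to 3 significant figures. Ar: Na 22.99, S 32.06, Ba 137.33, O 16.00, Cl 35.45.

M(Na2SO4) = 2(22.99) + 32.06 + 4(16.00) = 142.04 g/mol.
M(BaCl2) = 137.33 + 2(35.45) = 208.23 g/mol.
n(Na2SO4) = 191.0 g / 142.04 g/mol = 1.345 mol.
From the equation the Na2SO4:BaCl2 mole ratio is 1:1, so n(BaCl2) = 1.345 × 1/1 = 1.345 mol.
Mass of BaCl2 = 1.345 mol × 208.23 g/mol = 280.0 g.

280 g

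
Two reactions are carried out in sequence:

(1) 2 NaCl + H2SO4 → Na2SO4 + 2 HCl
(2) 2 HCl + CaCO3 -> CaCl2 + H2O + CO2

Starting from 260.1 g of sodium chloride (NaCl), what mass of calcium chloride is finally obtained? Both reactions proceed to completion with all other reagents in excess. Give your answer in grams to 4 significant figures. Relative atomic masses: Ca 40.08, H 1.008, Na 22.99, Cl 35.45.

247.0 g

M(NaCl) = 22.99 + 35.45 = 58.44 g/mol.
M(CaCl2) = 40.08 + 2(35.45) = 110.98 g/mol.
n(NaCl) = 260.10 / 58.44 = 4.4507 mol.
Step 1 gives a 2:2 ratio of NaCl to HCl, so n(HCl) = 4.4507 mol.
In step 2 the HCl:CaCl2 ratio is 2:1, so n(CaCl2) = 2.2254 mol.
Mass of CaCl2 = 2.2254 × 110.98 = 246.97 g.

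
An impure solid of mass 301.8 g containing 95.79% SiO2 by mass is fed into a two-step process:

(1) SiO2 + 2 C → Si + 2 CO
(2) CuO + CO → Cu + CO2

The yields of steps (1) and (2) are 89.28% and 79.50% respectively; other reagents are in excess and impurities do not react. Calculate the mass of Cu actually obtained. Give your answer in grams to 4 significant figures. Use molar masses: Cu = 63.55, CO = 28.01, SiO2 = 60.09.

434.0 g

Pure SiO2 = 301.8 × 0.9579 = 289.09 g.
n(SiO2) = 289.09 / 60.09 = 4.8110 mol.
Step 1 (SiO2:CO = 1:2): theoretical n(CO) = 9.6220 mol; at 89.28% yield, n(CO) = 8.5906 mol.
Step 2 (CO:Cu = 1:1): theoretical n(Cu) = 8.5906 mol, so theoretical mass = 8.5906 × 63.55 = 545.93 g.
At 79.50% yield, actual mass of Cu = 545.93 × 0.7950 = 434.01 g.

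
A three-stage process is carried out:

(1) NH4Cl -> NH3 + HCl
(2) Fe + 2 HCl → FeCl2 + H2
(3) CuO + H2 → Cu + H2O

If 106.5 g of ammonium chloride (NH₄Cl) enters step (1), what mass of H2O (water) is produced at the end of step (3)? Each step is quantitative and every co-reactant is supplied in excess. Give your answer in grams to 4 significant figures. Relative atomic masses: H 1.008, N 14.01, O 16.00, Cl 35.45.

M(NH4Cl) = 14.01 + 4(1.008) + 35.45 = 53.492 g/mol.
M(H2O) = 2(1.008) + 16.00 = 18.016 g/mol.
n(NH4Cl) = 106.5 / 53.492 = 1.9910 mol.
Reaction (1): NH4Cl→HCl ratio 1:1 ⇒ n(HCl) = 1.9910 mol.
Reaction (2): HCl→H2 ratio 2:1 ⇒ n(H2) = 0.99548 mol.
Reaction (3): H2→H2O ratio 1:1 ⇒ n(H2O) = 0.99548 mol.
Mass of H2O = 0.99548 × 18.016 = 17.934 g.

17.93 g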